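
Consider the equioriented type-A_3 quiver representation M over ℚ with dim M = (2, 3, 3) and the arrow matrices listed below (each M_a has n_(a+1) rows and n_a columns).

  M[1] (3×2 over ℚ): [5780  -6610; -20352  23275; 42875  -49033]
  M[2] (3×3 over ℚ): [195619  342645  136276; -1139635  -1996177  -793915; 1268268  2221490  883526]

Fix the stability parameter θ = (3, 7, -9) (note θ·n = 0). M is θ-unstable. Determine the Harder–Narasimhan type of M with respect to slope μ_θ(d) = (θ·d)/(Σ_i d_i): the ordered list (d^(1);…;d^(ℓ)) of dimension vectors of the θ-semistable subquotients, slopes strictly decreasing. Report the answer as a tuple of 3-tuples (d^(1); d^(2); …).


Via rank(M_{q-1}∘⋯∘M_p): M ≅ I[1,3]^2, I[2,3].
μ_θ-semistable layers: μ^(1)=1/3; μ^(2)=-1

((2, 2, 2); (0, 1, 1))


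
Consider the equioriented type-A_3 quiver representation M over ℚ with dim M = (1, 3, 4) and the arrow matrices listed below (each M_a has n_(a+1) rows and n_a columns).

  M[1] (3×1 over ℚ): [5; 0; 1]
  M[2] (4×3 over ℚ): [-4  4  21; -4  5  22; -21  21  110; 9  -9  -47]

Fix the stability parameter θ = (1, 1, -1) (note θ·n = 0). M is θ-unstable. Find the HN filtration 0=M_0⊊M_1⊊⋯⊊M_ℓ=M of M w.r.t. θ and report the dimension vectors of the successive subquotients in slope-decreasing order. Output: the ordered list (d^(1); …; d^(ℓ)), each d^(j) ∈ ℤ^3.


Barcode: M ≅ I[1,3], I[2,3]^2, I[3,3]. HN layers by μ_θ (3 steps, strictly decreasing):
  μ^(1)=1/3; μ^(2)=0; μ^(3)=-1

((1, 1, 1); (0, 2, 2); (0, 0, 1))


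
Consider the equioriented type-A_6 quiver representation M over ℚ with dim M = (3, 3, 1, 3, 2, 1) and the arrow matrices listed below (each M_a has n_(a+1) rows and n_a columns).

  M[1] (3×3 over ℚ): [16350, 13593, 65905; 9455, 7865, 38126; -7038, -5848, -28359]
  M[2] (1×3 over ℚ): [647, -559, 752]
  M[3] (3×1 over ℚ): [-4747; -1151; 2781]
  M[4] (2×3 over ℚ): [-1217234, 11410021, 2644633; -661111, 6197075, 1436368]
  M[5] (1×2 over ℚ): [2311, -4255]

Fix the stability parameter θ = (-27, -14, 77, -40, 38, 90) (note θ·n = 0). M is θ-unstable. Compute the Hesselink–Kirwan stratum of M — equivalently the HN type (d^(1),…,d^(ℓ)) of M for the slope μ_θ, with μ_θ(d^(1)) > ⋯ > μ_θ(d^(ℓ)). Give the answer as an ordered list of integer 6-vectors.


Interval decomposition of M: I[1,2]^2, I[1,4], I[4,5], I[4,6].
HN type (ℓ=6): μ^(1)=90; μ^(2)=38; μ^(3)=37/2; μ^(4)=-14; μ^(5)=-27; μ^(6)=-40

((0, 0, 0, 0, 0, 1); (0, 0, 0, 0, 2, 0); (0, 0, 1, 1, 0, 0); (0, 3, 0, 0, 0, 0); (3, 0, 0, 0, 0, 0); (0, 0, 0, 2, 0, 0))


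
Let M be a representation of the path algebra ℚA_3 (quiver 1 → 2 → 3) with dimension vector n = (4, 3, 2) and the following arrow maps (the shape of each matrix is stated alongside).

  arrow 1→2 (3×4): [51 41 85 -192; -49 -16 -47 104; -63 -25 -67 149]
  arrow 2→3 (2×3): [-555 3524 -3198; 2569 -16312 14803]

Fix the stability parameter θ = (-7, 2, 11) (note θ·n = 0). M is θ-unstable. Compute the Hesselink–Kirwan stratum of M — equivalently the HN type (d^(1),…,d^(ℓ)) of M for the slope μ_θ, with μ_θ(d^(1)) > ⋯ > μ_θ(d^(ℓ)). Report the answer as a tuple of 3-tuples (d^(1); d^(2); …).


Barcode: M ≅ I[1,1], I[1,2], I[1,3]^2. HN layers by μ_θ (3 steps, strictly decreasing):
  μ^(1)=11; μ^(2)=2; μ^(3)=-7

((0, 0, 2); (0, 3, 0); (4, 0, 0))


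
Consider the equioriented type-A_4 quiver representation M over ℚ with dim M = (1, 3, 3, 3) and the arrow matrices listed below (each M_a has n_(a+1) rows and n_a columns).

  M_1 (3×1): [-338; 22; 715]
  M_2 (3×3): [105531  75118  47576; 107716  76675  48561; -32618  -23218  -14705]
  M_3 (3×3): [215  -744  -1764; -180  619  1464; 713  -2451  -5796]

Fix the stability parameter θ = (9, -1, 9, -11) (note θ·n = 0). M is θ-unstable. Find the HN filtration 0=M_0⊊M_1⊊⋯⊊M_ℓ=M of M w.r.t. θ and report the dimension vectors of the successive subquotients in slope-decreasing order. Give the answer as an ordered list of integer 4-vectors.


Interval decomposition of M: I[1,4], I[2,3], I[2,4], I[4,4].
HN type (ℓ=4): μ^(1)=9; μ^(2)=3/2; μ^(3)=-1; μ^(4)=-11

((0, 0, 1, 0); (1, 1, 1, 1); (0, 2, 1, 1); (0, 0, 0, 1))


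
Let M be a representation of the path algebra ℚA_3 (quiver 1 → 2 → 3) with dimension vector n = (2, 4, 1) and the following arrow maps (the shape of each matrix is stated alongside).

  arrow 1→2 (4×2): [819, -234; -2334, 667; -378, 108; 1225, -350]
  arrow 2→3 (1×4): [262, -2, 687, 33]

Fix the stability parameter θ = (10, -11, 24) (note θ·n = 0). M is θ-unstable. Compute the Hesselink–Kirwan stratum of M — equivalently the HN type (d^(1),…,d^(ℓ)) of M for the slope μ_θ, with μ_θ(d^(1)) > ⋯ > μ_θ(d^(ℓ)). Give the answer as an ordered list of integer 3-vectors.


Via rank(M_{q-1}∘⋯∘M_p): M ≅ I[1,2], I[1,3], I[2,2]^2.
μ_θ-semistable layers: μ^(1)=24; μ^(2)=-1/2; μ^(3)=-11

((0, 0, 1); (2, 2, 0); (0, 2, 0))


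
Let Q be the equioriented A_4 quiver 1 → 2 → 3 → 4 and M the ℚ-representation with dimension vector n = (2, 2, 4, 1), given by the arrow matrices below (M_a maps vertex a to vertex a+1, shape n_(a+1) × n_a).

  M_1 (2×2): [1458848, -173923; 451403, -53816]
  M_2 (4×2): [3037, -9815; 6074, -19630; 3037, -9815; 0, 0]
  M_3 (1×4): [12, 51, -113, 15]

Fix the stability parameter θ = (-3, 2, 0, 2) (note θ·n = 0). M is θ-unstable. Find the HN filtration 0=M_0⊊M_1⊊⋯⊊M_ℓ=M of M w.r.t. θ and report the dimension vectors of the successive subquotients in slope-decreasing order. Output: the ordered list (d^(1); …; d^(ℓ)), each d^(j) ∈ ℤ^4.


Via rank(M_{q-1}∘⋯∘M_p): M ≅ I[1,2], I[1,4], I[3,3]^3.
μ_θ-semistable layers: μ^(1)=2; μ^(2)=1; μ^(3)=0; μ^(4)=-3

((0, 1, 0, 1); (0, 1, 1, 0); (0, 0, 3, 0); (2, 0, 0, 0))


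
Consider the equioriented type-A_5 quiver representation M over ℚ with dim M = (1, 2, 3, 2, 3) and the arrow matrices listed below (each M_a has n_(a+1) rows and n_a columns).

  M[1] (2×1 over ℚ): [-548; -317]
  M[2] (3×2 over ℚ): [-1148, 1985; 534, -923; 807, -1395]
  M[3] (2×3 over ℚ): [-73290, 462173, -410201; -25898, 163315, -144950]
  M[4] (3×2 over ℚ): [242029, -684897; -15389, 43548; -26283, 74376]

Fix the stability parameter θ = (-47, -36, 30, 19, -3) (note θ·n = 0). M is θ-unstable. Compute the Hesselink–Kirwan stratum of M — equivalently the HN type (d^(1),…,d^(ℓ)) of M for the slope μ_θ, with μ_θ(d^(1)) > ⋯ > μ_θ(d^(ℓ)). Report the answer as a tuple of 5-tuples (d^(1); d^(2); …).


Via rank(M_{q-1}∘⋯∘M_p): M ≅ I[1,5], I[2,5], I[3,3], I[5,5].
μ_θ-semistable layers: μ^(1)=30; μ^(2)=46/3; μ^(3)=-3; μ^(4)=-36; μ^(5)=-47

((0, 0, 1, 0, 0); (0, 0, 2, 2, 2); (0, 0, 0, 0, 1); (0, 2, 0, 0, 0); (1, 0, 0, 0, 0))


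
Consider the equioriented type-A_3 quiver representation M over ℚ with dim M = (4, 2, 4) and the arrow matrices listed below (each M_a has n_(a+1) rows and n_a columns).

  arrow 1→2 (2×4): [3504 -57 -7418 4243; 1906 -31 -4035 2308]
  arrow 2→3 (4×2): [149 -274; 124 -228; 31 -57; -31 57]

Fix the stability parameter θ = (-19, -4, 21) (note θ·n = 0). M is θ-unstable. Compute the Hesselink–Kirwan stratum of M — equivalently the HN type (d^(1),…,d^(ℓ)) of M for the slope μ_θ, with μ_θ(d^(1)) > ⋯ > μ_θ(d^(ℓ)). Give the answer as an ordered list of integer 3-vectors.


Interval decomposition of M: I[1,1]^2, I[1,3]^2, I[3,3]^2.
HN type (ℓ=3): μ^(1)=21; μ^(2)=-4; μ^(3)=-19

((0, 0, 4); (0, 2, 0); (4, 0, 0))


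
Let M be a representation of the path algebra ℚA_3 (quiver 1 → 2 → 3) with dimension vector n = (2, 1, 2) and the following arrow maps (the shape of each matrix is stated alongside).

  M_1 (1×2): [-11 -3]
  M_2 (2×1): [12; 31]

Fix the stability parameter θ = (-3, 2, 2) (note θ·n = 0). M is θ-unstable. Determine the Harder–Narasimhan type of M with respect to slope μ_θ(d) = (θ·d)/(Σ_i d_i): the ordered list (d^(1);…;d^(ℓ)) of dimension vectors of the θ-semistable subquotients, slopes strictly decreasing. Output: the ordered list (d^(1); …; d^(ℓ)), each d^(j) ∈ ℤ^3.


Barcode: M ≅ I[1,1], I[1,3], I[3,3]. HN layers by μ_θ (2 steps, strictly decreasing):
  μ^(1)=2; μ^(2)=-3

((0, 1, 2); (2, 0, 0))


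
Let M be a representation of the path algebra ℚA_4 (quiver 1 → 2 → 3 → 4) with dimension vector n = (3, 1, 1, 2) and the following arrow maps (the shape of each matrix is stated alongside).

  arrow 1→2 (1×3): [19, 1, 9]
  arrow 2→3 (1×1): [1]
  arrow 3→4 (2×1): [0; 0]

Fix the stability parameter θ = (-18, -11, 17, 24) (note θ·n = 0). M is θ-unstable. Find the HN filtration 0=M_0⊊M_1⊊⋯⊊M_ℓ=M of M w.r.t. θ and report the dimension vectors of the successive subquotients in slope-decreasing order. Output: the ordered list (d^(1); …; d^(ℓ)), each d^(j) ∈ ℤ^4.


Interval decomposition of M: I[1,1]^2, I[1,3], I[4,4]^2.
HN type (ℓ=4): μ^(1)=24; μ^(2)=17; μ^(3)=-11; μ^(4)=-18

((0, 0, 0, 2); (0, 0, 1, 0); (0, 1, 0, 0); (3, 0, 0, 0))


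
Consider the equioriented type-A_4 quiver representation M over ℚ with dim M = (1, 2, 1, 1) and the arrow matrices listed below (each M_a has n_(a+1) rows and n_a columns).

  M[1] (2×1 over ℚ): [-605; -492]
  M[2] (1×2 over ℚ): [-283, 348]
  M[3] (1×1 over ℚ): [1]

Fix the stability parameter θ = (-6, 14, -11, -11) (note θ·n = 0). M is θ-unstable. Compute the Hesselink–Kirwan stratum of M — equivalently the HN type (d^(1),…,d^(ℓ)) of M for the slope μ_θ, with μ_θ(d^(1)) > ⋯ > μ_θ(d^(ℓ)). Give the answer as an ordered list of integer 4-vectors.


Via rank(M_{q-1}∘⋯∘M_p): M ≅ I[1,4], I[2,2].
μ_θ-semistable layers: μ^(1)=14; μ^(2)=-8/3; μ^(3)=-6

((0, 1, 0, 0); (0, 1, 1, 1); (1, 0, 0, 0))


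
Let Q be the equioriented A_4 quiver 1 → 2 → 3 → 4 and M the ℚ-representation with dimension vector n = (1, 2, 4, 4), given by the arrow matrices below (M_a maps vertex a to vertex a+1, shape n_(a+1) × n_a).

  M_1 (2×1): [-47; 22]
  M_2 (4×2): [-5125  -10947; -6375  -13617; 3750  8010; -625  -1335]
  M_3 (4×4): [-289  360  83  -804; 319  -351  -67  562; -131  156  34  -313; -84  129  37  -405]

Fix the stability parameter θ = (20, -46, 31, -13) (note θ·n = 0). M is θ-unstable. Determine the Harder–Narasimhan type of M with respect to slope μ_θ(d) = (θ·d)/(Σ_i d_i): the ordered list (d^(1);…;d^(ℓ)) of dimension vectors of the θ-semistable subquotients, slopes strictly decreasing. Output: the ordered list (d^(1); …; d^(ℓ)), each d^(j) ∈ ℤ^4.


Via rank(M_{q-1}∘⋯∘M_p): M ≅ I[1,4], I[2,2], I[3,3], I[3,4]^2, I[4,4].
μ_θ-semistable layers: μ^(1)=31; μ^(2)=9; μ^(3)=-13; μ^(4)=-46

((0, 0, 1, 0); (0, 0, 3, 3); (1, 1, 0, 1); (0, 1, 0, 0))


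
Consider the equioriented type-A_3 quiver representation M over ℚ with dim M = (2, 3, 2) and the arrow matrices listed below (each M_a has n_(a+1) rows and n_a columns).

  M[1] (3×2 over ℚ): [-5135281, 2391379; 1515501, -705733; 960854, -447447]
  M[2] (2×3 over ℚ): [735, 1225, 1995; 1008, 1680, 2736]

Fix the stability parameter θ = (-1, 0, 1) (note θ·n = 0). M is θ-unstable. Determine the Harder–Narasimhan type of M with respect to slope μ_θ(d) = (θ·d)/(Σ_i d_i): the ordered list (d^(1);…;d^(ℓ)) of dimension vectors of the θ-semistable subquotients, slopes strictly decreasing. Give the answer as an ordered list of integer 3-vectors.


Barcode: M ≅ I[1,2], I[1,3], I[2,2], I[3,3]. HN layers by μ_θ (3 steps, strictly decreasing):
  μ^(1)=1; μ^(2)=0; μ^(3)=-1

((0, 0, 2); (0, 3, 0); (2, 0, 0))


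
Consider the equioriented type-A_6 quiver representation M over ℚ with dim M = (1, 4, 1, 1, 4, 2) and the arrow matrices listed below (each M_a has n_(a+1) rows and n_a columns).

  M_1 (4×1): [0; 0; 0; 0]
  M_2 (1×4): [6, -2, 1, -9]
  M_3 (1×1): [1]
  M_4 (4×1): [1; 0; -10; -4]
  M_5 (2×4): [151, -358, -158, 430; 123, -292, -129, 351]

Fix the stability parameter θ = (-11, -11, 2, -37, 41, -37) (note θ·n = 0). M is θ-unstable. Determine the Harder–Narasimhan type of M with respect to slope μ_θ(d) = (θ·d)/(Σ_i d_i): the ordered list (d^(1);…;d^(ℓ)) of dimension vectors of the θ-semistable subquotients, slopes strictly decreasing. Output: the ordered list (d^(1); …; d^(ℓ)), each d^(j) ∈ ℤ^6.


Via rank(M_{q-1}∘⋯∘M_p): M ≅ I[1,1], I[2,2]^3, I[2,6], I[5,5]^2, I[5,6].
μ_θ-semistable layers: μ^(1)=41; μ^(2)=2; μ^(3)=-11; μ^(4)=-46/3

((0, 0, 0, 0, 2, 0); (0, 0, 0, 0, 2, 2); (1, 3, 0, 0, 0, 0); (0, 1, 1, 1, 0, 0))


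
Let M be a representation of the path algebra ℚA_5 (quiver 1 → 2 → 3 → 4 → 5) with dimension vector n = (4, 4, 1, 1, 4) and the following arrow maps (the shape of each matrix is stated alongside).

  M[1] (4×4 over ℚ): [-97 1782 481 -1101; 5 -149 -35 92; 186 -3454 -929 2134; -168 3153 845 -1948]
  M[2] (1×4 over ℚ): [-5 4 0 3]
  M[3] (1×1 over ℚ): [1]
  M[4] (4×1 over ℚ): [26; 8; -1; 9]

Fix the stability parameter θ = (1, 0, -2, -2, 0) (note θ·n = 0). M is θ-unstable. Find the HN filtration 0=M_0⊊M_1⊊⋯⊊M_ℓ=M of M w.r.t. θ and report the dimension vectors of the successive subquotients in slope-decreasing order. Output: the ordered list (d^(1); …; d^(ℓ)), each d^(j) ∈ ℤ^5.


Interval decomposition of M: I[1,2]^3, I[1,5], I[5,5]^3.
HN type (ℓ=3): μ^(1)=1/2; μ^(2)=0; μ^(3)=-3/4

((3, 3, 0, 0, 0); (0, 0, 0, 0, 4); (1, 1, 1, 1, 0))


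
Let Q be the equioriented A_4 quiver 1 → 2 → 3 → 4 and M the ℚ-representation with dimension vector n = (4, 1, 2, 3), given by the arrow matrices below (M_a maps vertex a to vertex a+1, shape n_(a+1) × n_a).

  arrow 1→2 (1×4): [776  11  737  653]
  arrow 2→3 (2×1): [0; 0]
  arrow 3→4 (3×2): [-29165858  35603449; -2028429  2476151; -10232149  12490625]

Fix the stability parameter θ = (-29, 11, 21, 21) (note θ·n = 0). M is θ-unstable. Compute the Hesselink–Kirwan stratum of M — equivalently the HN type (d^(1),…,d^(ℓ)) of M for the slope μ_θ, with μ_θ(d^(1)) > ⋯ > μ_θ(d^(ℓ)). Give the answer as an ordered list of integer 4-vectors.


Barcode: M ≅ I[1,1]^3, I[1,2], I[3,4]^2, I[4,4]. HN layers by μ_θ (3 steps, strictly decreasing):
  μ^(1)=21; μ^(2)=11; μ^(3)=-29

((0, 0, 2, 3); (0, 1, 0, 0); (4, 0, 0, 0))


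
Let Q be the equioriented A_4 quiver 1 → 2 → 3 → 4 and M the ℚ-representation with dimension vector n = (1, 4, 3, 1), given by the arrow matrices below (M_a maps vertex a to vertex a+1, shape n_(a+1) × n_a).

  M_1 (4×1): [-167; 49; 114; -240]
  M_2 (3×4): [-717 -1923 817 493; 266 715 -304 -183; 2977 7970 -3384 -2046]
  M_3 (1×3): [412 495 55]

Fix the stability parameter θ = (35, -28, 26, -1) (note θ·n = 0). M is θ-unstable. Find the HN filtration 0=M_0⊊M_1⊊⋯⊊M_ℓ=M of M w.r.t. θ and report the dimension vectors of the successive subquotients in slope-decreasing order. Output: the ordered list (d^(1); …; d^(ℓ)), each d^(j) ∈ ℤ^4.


Via rank(M_{q-1}∘⋯∘M_p): M ≅ I[1,3], I[2,2], I[2,3], I[2,4].
μ_θ-semistable layers: μ^(1)=26; μ^(2)=25/2; μ^(3)=7/2; μ^(4)=-28

((0, 0, 2, 0); (0, 0, 1, 1); (1, 1, 0, 0); (0, 3, 0, 0))


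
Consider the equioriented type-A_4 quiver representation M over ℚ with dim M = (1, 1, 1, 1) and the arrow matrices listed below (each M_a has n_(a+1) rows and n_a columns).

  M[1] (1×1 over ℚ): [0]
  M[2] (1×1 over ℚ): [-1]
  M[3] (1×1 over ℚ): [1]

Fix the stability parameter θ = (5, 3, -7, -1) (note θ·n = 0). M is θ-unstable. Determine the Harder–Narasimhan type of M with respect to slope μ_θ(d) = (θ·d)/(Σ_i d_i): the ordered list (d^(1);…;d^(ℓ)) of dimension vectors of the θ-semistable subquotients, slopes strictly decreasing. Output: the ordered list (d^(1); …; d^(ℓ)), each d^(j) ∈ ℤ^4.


Barcode: M ≅ I[1,1], I[2,4]. HN layers by μ_θ (3 steps, strictly decreasing):
  μ^(1)=5; μ^(2)=-1; μ^(3)=-2

((1, 0, 0, 0); (0, 0, 0, 1); (0, 1, 1, 0))


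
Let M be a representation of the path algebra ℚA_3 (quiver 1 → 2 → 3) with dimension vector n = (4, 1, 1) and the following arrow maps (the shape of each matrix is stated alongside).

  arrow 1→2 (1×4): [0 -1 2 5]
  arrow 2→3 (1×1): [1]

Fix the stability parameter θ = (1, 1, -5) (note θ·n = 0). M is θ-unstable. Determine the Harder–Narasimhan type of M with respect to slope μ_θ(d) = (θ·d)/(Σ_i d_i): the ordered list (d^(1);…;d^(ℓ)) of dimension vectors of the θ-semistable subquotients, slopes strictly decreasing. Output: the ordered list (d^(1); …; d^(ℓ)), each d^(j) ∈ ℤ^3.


Barcode: M ≅ I[1,1]^3, I[1,3]. HN layers by μ_θ (2 steps, strictly decreasing):
  μ^(1)=1; μ^(2)=-1

((3, 0, 0); (1, 1, 1))


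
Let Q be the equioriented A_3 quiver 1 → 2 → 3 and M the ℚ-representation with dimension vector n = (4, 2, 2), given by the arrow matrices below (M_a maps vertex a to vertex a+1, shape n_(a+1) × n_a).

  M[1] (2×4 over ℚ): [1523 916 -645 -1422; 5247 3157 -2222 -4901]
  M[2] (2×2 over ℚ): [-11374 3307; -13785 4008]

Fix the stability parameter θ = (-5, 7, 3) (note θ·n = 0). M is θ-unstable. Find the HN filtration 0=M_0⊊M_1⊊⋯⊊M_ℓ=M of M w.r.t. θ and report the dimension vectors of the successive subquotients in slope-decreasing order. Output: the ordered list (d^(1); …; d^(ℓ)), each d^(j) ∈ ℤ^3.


Via rank(M_{q-1}∘⋯∘M_p): M ≅ I[1,1]^2, I[1,3]^2.
μ_θ-semistable layers: μ^(1)=5; μ^(2)=-5

((0, 2, 2); (4, 0, 0))


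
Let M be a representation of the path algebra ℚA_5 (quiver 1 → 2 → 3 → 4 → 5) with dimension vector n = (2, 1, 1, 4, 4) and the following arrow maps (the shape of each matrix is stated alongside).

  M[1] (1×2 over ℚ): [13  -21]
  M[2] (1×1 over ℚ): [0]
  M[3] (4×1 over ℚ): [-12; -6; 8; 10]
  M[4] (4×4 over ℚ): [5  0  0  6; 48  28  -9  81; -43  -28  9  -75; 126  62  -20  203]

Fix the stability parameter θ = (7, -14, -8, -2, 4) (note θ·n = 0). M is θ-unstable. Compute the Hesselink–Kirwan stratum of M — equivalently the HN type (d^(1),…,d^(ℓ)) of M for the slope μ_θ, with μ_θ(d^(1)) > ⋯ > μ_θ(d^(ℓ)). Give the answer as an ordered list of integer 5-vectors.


Via rank(M_{q-1}∘⋯∘M_p): M ≅ I[1,1], I[1,2], I[3,5], I[4,4], I[4,5]^2, I[5,5].
μ_θ-semistable layers: μ^(1)=7; μ^(2)=4; μ^(3)=-2; μ^(4)=-7/2; μ^(5)=-8

((1, 0, 0, 0, 0); (0, 0, 0, 0, 4); (0, 0, 0, 4, 0); (1, 1, 0, 0, 0); (0, 0, 1, 0, 0))


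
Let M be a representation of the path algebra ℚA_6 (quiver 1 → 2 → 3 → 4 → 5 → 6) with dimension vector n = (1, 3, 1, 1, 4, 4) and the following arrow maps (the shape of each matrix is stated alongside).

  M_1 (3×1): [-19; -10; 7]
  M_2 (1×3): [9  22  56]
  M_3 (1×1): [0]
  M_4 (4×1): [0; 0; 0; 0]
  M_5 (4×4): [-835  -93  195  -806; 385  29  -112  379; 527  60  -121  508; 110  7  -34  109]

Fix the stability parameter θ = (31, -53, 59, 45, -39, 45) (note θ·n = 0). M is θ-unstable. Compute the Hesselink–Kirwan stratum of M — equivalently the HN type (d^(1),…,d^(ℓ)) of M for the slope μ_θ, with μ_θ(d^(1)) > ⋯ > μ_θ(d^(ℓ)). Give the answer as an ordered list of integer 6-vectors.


Barcode: M ≅ I[1,3], I[2,2]^2, I[4,4], I[5,6]^4. HN layers by μ_θ (5 steps, strictly decreasing):
  μ^(1)=59; μ^(2)=45; μ^(3)=-11; μ^(4)=-39; μ^(5)=-53

((0, 0, 1, 0, 0, 0); (0, 0, 0, 1, 0, 4); (1, 1, 0, 0, 0, 0); (0, 0, 0, 0, 4, 0); (0, 2, 0, 0, 0, 0))


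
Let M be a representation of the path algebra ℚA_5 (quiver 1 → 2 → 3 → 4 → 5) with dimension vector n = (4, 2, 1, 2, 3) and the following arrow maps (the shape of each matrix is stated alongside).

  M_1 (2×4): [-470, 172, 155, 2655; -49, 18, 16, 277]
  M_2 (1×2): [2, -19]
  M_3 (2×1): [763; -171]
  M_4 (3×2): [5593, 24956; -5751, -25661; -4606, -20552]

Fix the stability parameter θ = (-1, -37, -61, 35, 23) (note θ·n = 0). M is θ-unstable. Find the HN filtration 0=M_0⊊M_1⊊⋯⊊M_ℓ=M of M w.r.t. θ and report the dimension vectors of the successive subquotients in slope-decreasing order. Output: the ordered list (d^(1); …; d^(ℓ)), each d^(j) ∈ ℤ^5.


Interval decomposition of M: I[1,1]^2, I[1,2], I[1,5], I[4,5], I[5,5].
HN type (ℓ=5): μ^(1)=29; μ^(2)=23; μ^(3)=-1; μ^(4)=-19; μ^(5)=-33

((0, 0, 0, 2, 2); (0, 0, 0, 0, 1); (2, 0, 0, 0, 0); (1, 1, 0, 0, 0); (1, 1, 1, 0, 0))


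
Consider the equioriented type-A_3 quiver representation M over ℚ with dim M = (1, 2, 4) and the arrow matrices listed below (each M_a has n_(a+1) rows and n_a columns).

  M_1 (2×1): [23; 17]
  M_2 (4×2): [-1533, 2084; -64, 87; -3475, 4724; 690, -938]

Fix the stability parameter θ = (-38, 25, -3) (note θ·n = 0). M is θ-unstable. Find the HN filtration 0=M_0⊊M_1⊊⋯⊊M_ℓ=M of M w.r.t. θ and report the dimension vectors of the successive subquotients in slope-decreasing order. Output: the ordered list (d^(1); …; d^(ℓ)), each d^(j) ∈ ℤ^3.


Interval decomposition of M: I[1,3], I[2,3], I[3,3]^2.
HN type (ℓ=3): μ^(1)=11; μ^(2)=-3; μ^(3)=-38

((0, 2, 2); (0, 0, 2); (1, 0, 0))


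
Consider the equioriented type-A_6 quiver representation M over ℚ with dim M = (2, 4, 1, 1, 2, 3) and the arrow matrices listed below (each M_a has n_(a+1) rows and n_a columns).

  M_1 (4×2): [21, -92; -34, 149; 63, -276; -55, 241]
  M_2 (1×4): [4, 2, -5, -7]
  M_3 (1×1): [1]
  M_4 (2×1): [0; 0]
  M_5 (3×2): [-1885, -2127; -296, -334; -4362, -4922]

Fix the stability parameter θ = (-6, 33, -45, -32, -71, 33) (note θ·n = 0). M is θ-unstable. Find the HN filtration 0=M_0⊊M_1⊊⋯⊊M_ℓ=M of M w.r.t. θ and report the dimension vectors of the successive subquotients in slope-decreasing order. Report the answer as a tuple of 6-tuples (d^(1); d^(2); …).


Barcode: M ≅ I[1,2], I[1,4], I[2,2]^2, I[5,6]^2, I[6,6]. HN layers by μ_θ (4 steps, strictly decreasing):
  μ^(1)=33; μ^(2)=-6; μ^(3)=-25/2; μ^(4)=-71

((0, 3, 0, 0, 0, 3); (1, 0, 0, 0, 0, 0); (1, 1, 1, 1, 0, 0); (0, 0, 0, 0, 2, 0))


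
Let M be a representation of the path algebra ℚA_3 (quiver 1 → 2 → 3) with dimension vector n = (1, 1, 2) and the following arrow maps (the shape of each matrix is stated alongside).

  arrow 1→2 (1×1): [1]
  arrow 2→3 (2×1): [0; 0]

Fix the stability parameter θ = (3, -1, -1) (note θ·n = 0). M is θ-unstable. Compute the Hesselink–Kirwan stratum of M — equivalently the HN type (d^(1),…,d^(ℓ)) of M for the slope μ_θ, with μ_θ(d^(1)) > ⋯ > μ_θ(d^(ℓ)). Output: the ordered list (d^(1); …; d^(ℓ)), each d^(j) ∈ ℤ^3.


Via rank(M_{q-1}∘⋯∘M_p): M ≅ I[1,2], I[3,3]^2.
μ_θ-semistable layers: μ^(1)=1; μ^(2)=-1

((1, 1, 0); (0, 0, 2))


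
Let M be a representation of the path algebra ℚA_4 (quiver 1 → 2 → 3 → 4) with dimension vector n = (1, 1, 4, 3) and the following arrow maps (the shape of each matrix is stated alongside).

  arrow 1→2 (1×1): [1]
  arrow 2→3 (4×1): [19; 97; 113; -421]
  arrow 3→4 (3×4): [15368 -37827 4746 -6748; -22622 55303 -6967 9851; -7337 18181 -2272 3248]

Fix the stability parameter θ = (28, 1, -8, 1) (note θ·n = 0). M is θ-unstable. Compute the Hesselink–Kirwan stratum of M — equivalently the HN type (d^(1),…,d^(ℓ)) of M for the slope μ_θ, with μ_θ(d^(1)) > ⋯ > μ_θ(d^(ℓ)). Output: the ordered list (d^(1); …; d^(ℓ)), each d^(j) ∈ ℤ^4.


Interval decomposition of M: I[1,4], I[3,3], I[3,4]^2.
HN type (ℓ=3): μ^(1)=11/2; μ^(2)=1; μ^(3)=-8

((1, 1, 1, 1); (0, 0, 0, 2); (0, 0, 3, 0))


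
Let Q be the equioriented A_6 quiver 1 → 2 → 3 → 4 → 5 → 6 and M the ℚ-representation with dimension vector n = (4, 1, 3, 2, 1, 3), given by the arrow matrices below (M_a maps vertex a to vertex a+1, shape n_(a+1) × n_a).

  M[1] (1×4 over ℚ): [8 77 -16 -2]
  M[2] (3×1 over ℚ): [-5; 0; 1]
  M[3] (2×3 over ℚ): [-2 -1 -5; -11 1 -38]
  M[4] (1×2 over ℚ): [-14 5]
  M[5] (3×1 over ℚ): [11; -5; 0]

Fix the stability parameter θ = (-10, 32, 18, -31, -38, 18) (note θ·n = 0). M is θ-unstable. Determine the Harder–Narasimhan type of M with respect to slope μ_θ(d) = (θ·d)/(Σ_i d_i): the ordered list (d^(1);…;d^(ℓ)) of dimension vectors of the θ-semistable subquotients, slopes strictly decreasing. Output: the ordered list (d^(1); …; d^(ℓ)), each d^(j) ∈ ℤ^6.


Via rank(M_{q-1}∘⋯∘M_p): M ≅ I[1,1]^3, I[1,6], I[3,3], I[3,4], I[6,6]^2.
μ_θ-semistable layers: μ^(1)=18; μ^(2)=-19/4; μ^(3)=-13/2; μ^(4)=-10

((0, 0, 1, 0, 0, 3); (0, 1, 1, 1, 1, 0); (0, 0, 1, 1, 0, 0); (4, 0, 0, 0, 0, 0))


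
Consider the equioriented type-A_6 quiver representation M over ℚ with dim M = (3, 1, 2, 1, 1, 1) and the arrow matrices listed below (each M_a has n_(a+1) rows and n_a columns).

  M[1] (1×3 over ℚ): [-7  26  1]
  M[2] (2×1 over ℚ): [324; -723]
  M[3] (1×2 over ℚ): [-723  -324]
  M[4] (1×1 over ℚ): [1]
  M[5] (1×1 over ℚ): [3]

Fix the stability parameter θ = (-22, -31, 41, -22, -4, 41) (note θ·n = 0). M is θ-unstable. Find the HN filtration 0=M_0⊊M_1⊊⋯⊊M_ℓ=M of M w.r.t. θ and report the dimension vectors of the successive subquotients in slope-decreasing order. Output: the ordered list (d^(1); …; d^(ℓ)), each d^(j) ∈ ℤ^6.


Barcode: M ≅ I[1,1]^2, I[1,3], I[3,6]. HN layers by μ_θ (4 steps, strictly decreasing):
  μ^(1)=41; μ^(2)=5; μ^(3)=-22; μ^(4)=-53/2

((0, 0, 1, 0, 0, 1); (0, 0, 1, 1, 1, 0); (2, 0, 0, 0, 0, 0); (1, 1, 0, 0, 0, 0))


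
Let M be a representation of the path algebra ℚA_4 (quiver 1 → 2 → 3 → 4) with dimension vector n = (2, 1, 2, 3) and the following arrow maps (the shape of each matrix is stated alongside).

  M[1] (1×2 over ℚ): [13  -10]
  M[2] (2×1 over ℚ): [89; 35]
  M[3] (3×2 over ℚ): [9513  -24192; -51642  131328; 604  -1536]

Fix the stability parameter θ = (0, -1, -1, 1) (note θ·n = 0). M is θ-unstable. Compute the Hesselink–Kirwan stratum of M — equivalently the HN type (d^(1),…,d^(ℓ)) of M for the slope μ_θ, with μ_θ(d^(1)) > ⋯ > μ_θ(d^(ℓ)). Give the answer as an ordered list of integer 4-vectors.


Interval decomposition of M: I[1,1], I[1,4], I[3,3], I[4,4]^2.
HN type (ℓ=4): μ^(1)=1; μ^(2)=0; μ^(3)=-2/3; μ^(4)=-1

((0, 0, 0, 3); (1, 0, 0, 0); (1, 1, 1, 0); (0, 0, 1, 0))


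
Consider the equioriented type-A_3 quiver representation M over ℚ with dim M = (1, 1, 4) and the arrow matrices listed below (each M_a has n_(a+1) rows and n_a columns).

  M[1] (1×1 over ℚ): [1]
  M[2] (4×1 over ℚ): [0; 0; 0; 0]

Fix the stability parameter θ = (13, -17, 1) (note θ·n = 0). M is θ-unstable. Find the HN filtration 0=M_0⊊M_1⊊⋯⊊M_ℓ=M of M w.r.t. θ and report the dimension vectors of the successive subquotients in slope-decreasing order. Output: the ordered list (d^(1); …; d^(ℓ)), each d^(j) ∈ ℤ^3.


Interval decomposition of M: I[1,2], I[3,3]^4.
HN type (ℓ=2): μ^(1)=1; μ^(2)=-2

((0, 0, 4); (1, 1, 0))


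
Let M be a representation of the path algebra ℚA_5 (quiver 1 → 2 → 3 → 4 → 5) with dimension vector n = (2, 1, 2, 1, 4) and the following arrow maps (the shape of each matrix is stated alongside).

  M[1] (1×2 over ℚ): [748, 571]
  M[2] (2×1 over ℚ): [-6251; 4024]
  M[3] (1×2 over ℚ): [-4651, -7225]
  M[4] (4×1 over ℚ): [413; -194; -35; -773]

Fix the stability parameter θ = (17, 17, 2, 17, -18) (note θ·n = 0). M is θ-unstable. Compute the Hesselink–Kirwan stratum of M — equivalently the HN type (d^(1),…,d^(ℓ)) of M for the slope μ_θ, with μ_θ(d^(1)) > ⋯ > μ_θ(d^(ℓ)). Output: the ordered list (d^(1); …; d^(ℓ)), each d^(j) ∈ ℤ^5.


Barcode: M ≅ I[1,1], I[1,5], I[3,3], I[5,5]^3. HN layers by μ_θ (4 steps, strictly decreasing):
  μ^(1)=17; μ^(2)=7; μ^(3)=2; μ^(4)=-18

((1, 0, 0, 0, 0); (1, 1, 1, 1, 1); (0, 0, 1, 0, 0); (0, 0, 0, 0, 3))


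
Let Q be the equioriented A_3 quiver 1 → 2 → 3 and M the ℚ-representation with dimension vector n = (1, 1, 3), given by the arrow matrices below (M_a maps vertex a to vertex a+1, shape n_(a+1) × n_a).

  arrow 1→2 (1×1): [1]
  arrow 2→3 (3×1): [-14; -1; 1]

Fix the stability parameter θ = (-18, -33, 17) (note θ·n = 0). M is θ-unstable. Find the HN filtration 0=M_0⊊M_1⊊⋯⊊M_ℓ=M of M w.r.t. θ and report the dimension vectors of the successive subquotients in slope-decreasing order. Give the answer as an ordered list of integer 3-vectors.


Barcode: M ≅ I[1,3], I[3,3]^2. HN layers by μ_θ (2 steps, strictly decreasing):
  μ^(1)=17; μ^(2)=-51/2

((0, 0, 3); (1, 1, 0))


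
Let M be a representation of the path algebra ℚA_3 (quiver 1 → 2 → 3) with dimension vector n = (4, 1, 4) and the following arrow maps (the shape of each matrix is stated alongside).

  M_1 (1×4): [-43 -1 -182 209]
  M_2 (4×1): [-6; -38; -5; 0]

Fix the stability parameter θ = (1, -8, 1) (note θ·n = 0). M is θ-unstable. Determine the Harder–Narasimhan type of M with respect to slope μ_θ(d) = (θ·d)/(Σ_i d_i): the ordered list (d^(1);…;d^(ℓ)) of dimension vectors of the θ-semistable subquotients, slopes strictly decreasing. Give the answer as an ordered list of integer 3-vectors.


Barcode: M ≅ I[1,1]^3, I[1,3], I[3,3]^3. HN layers by μ_θ (2 steps, strictly decreasing):
  μ^(1)=1; μ^(2)=-7/2

((3, 0, 4); (1, 1, 0))


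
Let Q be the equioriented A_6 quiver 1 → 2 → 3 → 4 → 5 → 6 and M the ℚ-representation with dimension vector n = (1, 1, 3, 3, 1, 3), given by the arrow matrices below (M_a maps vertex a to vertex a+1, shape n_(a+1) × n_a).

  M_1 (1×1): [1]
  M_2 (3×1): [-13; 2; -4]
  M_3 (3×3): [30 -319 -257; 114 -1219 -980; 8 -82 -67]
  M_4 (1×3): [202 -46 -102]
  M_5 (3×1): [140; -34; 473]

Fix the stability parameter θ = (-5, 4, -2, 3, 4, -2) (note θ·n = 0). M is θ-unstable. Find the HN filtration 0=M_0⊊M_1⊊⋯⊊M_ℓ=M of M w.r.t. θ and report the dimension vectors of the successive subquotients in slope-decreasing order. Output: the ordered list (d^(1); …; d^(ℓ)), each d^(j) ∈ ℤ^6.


Via rank(M_{q-1}∘⋯∘M_p): M ≅ I[1,3], I[3,4]^2, I[4,6], I[6,6]^2.
μ_θ-semistable layers: μ^(1)=3; μ^(2)=5/3; μ^(3)=1; μ^(4)=-2; μ^(5)=-5

((0, 0, 0, 2, 0, 0); (0, 0, 0, 1, 1, 1); (0, 1, 1, 0, 0, 0); (0, 0, 2, 0, 0, 2); (1, 0, 0, 0, 0, 0))


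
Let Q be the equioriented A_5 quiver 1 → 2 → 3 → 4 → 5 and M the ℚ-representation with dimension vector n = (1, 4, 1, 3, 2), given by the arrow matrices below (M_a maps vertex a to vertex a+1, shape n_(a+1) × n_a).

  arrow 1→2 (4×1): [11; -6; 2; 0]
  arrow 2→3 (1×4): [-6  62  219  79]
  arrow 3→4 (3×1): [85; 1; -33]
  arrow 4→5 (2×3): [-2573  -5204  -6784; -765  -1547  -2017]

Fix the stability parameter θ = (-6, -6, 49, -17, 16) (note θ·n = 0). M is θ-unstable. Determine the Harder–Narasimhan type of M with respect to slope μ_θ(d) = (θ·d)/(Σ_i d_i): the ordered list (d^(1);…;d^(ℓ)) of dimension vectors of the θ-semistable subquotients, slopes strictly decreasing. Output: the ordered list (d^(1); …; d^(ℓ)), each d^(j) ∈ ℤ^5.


Barcode: M ≅ I[1,2], I[2,2]^2, I[2,5], I[4,4], I[4,5]. HN layers by μ_θ (3 steps, strictly decreasing):
  μ^(1)=16; μ^(2)=-6; μ^(3)=-17

((0, 0, 1, 1, 2); (1, 4, 0, 0, 0); (0, 0, 0, 2, 0))


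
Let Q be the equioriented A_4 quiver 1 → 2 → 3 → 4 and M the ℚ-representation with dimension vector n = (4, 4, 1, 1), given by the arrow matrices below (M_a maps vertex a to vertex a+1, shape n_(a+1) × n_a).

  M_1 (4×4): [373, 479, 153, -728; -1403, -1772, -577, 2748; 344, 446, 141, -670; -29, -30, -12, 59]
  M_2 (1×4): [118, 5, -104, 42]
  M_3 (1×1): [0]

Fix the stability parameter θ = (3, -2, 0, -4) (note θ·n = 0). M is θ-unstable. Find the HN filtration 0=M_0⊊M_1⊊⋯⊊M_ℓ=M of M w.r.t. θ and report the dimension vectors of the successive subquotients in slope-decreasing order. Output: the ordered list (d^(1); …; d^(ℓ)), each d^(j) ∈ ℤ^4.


Interval decomposition of M: I[1,2]^3, I[1,3], I[4,4].
HN type (ℓ=3): μ^(1)=1/2; μ^(2)=1/3; μ^(3)=-4

((3, 3, 0, 0); (1, 1, 1, 0); (0, 0, 0, 1))


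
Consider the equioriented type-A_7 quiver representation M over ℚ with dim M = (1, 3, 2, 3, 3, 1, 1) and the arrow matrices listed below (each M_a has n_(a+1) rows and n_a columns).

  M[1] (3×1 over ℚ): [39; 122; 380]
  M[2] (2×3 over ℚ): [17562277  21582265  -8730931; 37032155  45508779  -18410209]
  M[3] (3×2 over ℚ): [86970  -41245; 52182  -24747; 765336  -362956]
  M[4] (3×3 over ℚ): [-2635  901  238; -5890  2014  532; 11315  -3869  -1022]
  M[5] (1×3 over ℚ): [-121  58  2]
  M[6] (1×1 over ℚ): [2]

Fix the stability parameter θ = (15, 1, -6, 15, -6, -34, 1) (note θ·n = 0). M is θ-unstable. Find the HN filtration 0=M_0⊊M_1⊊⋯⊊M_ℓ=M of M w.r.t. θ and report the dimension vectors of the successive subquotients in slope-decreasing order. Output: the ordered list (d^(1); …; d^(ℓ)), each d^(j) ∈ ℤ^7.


Barcode: M ≅ I[1,4], I[2,2], I[2,3], I[4,4], I[4,7], I[5,5]^2. HN layers by μ_θ (6 steps, strictly decreasing):
  μ^(1)=15; μ^(2)=10/3; μ^(3)=1; μ^(4)=-5/2; μ^(5)=-6; μ^(6)=-25/3

((0, 0, 0, 2, 0, 0, 0); (1, 1, 1, 0, 0, 0, 0); (0, 1, 0, 0, 0, 0, 1); (0, 1, 1, 0, 0, 0, 0); (0, 0, 0, 0, 2, 0, 0); (0, 0, 0, 1, 1, 1, 0))


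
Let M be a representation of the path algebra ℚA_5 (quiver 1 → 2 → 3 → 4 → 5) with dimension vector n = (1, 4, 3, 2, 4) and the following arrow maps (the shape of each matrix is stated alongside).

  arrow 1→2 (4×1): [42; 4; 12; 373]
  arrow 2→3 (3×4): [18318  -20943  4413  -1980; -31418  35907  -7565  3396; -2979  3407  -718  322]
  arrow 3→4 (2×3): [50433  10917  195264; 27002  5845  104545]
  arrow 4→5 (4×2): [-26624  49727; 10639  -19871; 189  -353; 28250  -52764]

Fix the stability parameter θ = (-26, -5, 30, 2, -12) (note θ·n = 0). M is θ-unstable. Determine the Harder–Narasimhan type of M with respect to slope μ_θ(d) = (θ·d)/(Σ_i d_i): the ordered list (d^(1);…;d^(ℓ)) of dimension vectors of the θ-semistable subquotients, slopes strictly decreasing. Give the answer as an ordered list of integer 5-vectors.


Via rank(M_{q-1}∘⋯∘M_p): M ≅ I[1,2], I[2,2], I[2,3], I[2,5], I[3,5], I[5,5]^2.
μ_θ-semistable layers: μ^(1)=30; μ^(2)=20/3; μ^(3)=-5; μ^(4)=-12; μ^(5)=-26

((0, 0, 1, 0, 0); (0, 0, 2, 2, 2); (0, 4, 0, 0, 0); (0, 0, 0, 0, 2); (1, 0, 0, 0, 0))


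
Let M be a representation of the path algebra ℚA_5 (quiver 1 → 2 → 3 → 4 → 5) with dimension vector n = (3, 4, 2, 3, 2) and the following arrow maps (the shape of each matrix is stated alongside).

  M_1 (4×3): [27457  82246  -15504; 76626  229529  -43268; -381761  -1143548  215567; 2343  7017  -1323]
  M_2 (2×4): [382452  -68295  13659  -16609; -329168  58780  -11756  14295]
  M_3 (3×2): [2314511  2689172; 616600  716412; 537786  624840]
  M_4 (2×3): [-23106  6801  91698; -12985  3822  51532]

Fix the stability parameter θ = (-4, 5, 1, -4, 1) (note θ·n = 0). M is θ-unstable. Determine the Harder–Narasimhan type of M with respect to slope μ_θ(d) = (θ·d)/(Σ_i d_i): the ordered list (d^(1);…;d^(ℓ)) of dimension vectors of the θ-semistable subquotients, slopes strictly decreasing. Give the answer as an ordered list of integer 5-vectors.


Interval decomposition of M: I[1,2]^2, I[1,5], I[2,5], I[4,4].
HN type (ℓ=4): μ^(1)=5; μ^(2)=1; μ^(3)=2/3; μ^(4)=-4

((0, 2, 0, 0, 0); (0, 0, 0, 0, 2); (0, 2, 2, 2, 0); (3, 0, 0, 1, 0))


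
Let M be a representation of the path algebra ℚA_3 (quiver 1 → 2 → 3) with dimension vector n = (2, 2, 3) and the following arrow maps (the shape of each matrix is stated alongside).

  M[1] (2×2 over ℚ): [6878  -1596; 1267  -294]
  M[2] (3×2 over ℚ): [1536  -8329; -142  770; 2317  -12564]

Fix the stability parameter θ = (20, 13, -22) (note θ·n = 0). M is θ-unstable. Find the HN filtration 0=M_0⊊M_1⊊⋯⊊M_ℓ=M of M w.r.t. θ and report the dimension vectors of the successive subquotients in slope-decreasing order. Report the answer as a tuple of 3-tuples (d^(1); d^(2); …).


Interval decomposition of M: I[1,1], I[1,3], I[2,3], I[3,3].
HN type (ℓ=4): μ^(1)=20; μ^(2)=11/3; μ^(3)=-9/2; μ^(4)=-22

((1, 0, 0); (1, 1, 1); (0, 1, 1); (0, 0, 1))


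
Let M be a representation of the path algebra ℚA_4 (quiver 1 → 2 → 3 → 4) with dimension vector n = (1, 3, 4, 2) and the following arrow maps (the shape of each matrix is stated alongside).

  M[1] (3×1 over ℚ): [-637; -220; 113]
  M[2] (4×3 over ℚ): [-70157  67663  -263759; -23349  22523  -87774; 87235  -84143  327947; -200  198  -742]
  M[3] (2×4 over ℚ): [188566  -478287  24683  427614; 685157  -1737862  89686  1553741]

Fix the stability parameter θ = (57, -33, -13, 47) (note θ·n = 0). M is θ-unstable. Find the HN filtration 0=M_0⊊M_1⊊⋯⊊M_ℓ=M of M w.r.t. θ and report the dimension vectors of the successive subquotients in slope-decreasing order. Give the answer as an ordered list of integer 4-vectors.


Barcode: M ≅ I[1,4], I[2,3], I[2,4], I[3,3]. HN layers by μ_θ (4 steps, strictly decreasing):
  μ^(1)=47; μ^(2)=11/3; μ^(3)=-13; μ^(4)=-33

((0, 0, 0, 2); (1, 1, 1, 0); (0, 0, 3, 0); (0, 2, 0, 0))


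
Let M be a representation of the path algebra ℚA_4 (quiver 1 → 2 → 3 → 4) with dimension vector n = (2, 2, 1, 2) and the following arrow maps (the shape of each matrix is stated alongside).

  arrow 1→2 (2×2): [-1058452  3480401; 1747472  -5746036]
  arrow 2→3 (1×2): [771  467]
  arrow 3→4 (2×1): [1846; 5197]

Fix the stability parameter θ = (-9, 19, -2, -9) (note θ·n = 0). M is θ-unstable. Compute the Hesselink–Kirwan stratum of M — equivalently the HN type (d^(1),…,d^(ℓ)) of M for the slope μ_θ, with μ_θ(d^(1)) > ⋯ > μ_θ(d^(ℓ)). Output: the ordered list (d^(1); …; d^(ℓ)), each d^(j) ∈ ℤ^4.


Via rank(M_{q-1}∘⋯∘M_p): M ≅ I[1,1], I[1,4], I[2,2], I[4,4].
μ_θ-semistable layers: μ^(1)=19; μ^(2)=8/3; μ^(3)=-9

((0, 1, 0, 0); (0, 1, 1, 1); (2, 0, 0, 1))


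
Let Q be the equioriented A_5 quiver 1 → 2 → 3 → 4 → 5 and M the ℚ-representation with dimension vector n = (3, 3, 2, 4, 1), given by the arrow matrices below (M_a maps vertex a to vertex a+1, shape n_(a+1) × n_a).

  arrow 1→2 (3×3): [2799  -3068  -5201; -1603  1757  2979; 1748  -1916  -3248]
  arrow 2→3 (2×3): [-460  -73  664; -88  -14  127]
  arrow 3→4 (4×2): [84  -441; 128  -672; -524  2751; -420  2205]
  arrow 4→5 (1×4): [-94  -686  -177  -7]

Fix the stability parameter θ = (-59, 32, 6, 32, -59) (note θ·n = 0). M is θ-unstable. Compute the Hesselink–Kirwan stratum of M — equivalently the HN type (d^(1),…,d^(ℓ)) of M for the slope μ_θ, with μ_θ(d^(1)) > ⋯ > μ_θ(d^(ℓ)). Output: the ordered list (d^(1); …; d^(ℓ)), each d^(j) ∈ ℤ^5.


Interval decomposition of M: I[1,2], I[1,3], I[1,5], I[4,4]^3.
HN type (ℓ=4): μ^(1)=32; μ^(2)=19; μ^(3)=11/4; μ^(4)=-59

((0, 1, 0, 3, 0); (0, 1, 1, 0, 0); (0, 1, 1, 1, 1); (3, 0, 0, 0, 0))


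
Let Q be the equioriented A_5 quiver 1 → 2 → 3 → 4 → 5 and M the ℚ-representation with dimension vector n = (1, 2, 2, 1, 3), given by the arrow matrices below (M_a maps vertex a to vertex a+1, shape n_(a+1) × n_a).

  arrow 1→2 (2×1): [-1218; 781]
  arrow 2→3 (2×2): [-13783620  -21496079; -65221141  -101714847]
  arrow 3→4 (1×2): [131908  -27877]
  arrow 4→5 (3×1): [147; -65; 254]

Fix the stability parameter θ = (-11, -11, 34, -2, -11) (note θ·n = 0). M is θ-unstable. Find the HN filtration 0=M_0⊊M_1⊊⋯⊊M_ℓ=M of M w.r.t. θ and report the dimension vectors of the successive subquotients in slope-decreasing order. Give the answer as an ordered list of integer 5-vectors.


Barcode: M ≅ I[1,5], I[2,3], I[5,5]^2. HN layers by μ_θ (3 steps, strictly decreasing):
  μ^(1)=34; μ^(2)=7; μ^(3)=-11

((0, 0, 1, 0, 0); (0, 0, 1, 1, 1); (1, 2, 0, 0, 2))


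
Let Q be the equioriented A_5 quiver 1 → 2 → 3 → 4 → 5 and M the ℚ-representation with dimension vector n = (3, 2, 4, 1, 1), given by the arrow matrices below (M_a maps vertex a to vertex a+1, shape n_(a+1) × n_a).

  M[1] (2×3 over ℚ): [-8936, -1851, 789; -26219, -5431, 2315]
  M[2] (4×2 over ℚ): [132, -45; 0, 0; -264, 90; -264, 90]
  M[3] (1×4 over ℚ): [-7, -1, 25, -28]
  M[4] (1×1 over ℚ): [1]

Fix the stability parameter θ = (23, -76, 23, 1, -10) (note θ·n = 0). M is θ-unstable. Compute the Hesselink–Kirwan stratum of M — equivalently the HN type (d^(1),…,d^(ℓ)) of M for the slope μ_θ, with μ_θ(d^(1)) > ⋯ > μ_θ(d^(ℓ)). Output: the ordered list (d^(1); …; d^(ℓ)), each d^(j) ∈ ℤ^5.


Interval decomposition of M: I[1,1], I[1,2], I[1,5], I[3,3]^3.
HN type (ℓ=3): μ^(1)=23; μ^(2)=14/3; μ^(3)=-53/2

((1, 0, 3, 0, 0); (0, 0, 1, 1, 1); (2, 2, 0, 0, 0))
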